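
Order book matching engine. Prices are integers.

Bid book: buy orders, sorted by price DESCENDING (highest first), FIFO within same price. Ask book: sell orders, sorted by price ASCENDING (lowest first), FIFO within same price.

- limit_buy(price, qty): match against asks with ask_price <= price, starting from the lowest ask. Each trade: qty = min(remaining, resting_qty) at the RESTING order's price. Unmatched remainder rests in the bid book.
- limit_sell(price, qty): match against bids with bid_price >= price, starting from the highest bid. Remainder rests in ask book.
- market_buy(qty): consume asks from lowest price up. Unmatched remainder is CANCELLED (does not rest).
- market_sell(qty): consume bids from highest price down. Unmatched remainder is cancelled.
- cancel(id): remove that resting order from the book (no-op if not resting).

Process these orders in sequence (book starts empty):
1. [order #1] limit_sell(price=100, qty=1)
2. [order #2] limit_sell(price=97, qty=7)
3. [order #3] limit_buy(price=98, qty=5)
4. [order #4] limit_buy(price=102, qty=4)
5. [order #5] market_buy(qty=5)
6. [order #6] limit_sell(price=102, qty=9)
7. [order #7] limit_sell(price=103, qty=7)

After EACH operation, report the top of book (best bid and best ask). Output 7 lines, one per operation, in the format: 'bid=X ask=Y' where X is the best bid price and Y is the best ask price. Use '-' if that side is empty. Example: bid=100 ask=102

Answer: bid=- ask=100
bid=- ask=97
bid=- ask=97
bid=102 ask=-
bid=102 ask=-
bid=- ask=102
bid=- ask=102

Derivation:
After op 1 [order #1] limit_sell(price=100, qty=1): fills=none; bids=[-] asks=[#1:1@100]
After op 2 [order #2] limit_sell(price=97, qty=7): fills=none; bids=[-] asks=[#2:7@97 #1:1@100]
After op 3 [order #3] limit_buy(price=98, qty=5): fills=#3x#2:5@97; bids=[-] asks=[#2:2@97 #1:1@100]
After op 4 [order #4] limit_buy(price=102, qty=4): fills=#4x#2:2@97 #4x#1:1@100; bids=[#4:1@102] asks=[-]
After op 5 [order #5] market_buy(qty=5): fills=none; bids=[#4:1@102] asks=[-]
After op 6 [order #6] limit_sell(price=102, qty=9): fills=#4x#6:1@102; bids=[-] asks=[#6:8@102]
After op 7 [order #7] limit_sell(price=103, qty=7): fills=none; bids=[-] asks=[#6:8@102 #7:7@103]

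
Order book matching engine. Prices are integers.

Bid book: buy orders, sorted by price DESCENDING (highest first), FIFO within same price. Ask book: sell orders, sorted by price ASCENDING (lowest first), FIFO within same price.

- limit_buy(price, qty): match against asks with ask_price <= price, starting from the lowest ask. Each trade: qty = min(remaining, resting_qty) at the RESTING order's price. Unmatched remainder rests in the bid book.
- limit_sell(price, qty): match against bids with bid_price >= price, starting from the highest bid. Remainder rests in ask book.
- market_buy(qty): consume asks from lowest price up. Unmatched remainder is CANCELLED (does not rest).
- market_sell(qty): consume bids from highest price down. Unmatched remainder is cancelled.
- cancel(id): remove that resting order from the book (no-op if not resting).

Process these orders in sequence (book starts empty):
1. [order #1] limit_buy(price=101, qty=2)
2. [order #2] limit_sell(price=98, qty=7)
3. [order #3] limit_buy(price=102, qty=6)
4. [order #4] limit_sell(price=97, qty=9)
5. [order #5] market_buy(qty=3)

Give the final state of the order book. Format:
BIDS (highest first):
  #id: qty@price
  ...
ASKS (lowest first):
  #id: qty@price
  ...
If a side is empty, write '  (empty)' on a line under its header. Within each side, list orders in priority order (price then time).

After op 1 [order #1] limit_buy(price=101, qty=2): fills=none; bids=[#1:2@101] asks=[-]
After op 2 [order #2] limit_sell(price=98, qty=7): fills=#1x#2:2@101; bids=[-] asks=[#2:5@98]
After op 3 [order #3] limit_buy(price=102, qty=6): fills=#3x#2:5@98; bids=[#3:1@102] asks=[-]
After op 4 [order #4] limit_sell(price=97, qty=9): fills=#3x#4:1@102; bids=[-] asks=[#4:8@97]
After op 5 [order #5] market_buy(qty=3): fills=#5x#4:3@97; bids=[-] asks=[#4:5@97]

Answer: BIDS (highest first):
  (empty)
ASKS (lowest first):
  #4: 5@97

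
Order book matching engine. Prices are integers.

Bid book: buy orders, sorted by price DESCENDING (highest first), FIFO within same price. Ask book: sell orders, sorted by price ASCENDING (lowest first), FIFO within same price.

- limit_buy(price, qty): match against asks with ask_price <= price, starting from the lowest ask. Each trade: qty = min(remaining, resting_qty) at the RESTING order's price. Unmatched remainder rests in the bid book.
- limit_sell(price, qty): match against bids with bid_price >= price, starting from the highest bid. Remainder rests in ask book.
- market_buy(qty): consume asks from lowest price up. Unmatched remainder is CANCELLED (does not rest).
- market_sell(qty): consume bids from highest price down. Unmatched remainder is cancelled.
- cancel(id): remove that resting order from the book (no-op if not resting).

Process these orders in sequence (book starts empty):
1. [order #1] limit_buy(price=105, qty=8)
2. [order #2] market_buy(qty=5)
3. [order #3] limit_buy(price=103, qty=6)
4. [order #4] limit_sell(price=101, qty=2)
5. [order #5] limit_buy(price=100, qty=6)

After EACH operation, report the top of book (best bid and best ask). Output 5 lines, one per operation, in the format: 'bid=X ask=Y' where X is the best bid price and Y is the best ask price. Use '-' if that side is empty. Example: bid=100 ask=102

After op 1 [order #1] limit_buy(price=105, qty=8): fills=none; bids=[#1:8@105] asks=[-]
After op 2 [order #2] market_buy(qty=5): fills=none; bids=[#1:8@105] asks=[-]
After op 3 [order #3] limit_buy(price=103, qty=6): fills=none; bids=[#1:8@105 #3:6@103] asks=[-]
After op 4 [order #4] limit_sell(price=101, qty=2): fills=#1x#4:2@105; bids=[#1:6@105 #3:6@103] asks=[-]
After op 5 [order #5] limit_buy(price=100, qty=6): fills=none; bids=[#1:6@105 #3:6@103 #5:6@100] asks=[-]

Answer: bid=105 ask=-
bid=105 ask=-
bid=105 ask=-
bid=105 ask=-
bid=105 ask=-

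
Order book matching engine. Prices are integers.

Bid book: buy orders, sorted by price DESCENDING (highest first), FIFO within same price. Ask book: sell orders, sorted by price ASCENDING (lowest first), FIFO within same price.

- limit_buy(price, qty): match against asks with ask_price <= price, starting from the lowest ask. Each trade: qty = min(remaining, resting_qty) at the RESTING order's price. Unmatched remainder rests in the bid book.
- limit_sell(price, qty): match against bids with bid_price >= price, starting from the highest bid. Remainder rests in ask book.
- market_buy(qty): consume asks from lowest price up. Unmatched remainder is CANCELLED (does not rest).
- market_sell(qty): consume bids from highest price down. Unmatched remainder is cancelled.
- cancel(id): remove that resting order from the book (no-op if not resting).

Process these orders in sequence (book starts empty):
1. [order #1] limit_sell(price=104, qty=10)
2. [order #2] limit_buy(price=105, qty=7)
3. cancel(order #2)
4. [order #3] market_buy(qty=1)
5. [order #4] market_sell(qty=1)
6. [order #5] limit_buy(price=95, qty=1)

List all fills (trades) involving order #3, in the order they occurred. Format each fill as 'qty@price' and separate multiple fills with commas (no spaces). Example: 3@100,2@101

After op 1 [order #1] limit_sell(price=104, qty=10): fills=none; bids=[-] asks=[#1:10@104]
After op 2 [order #2] limit_buy(price=105, qty=7): fills=#2x#1:7@104; bids=[-] asks=[#1:3@104]
After op 3 cancel(order #2): fills=none; bids=[-] asks=[#1:3@104]
After op 4 [order #3] market_buy(qty=1): fills=#3x#1:1@104; bids=[-] asks=[#1:2@104]
After op 5 [order #4] market_sell(qty=1): fills=none; bids=[-] asks=[#1:2@104]
After op 6 [order #5] limit_buy(price=95, qty=1): fills=none; bids=[#5:1@95] asks=[#1:2@104]

Answer: 1@104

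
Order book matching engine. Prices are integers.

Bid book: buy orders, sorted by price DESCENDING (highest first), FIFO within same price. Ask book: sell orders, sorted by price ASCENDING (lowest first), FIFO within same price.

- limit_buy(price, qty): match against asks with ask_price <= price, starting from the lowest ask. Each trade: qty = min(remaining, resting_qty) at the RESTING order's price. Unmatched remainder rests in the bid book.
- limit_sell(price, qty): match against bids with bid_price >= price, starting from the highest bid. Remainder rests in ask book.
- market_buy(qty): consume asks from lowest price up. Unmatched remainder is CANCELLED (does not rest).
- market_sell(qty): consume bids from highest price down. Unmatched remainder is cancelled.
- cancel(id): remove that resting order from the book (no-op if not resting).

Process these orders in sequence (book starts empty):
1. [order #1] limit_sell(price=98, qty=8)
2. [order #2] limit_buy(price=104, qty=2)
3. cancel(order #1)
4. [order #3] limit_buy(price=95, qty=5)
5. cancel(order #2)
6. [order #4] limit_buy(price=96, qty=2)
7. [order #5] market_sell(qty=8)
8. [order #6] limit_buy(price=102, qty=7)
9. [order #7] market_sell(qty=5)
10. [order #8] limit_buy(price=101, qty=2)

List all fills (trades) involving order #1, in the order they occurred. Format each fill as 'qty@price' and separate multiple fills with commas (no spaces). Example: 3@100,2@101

After op 1 [order #1] limit_sell(price=98, qty=8): fills=none; bids=[-] asks=[#1:8@98]
After op 2 [order #2] limit_buy(price=104, qty=2): fills=#2x#1:2@98; bids=[-] asks=[#1:6@98]
After op 3 cancel(order #1): fills=none; bids=[-] asks=[-]
After op 4 [order #3] limit_buy(price=95, qty=5): fills=none; bids=[#3:5@95] asks=[-]
After op 5 cancel(order #2): fills=none; bids=[#3:5@95] asks=[-]
After op 6 [order #4] limit_buy(price=96, qty=2): fills=none; bids=[#4:2@96 #3:5@95] asks=[-]
After op 7 [order #5] market_sell(qty=8): fills=#4x#5:2@96 #3x#5:5@95; bids=[-] asks=[-]
After op 8 [order #6] limit_buy(price=102, qty=7): fills=none; bids=[#6:7@102] asks=[-]
After op 9 [order #7] market_sell(qty=5): fills=#6x#7:5@102; bids=[#6:2@102] asks=[-]
After op 10 [order #8] limit_buy(price=101, qty=2): fills=none; bids=[#6:2@102 #8:2@101] asks=[-]

Answer: 2@98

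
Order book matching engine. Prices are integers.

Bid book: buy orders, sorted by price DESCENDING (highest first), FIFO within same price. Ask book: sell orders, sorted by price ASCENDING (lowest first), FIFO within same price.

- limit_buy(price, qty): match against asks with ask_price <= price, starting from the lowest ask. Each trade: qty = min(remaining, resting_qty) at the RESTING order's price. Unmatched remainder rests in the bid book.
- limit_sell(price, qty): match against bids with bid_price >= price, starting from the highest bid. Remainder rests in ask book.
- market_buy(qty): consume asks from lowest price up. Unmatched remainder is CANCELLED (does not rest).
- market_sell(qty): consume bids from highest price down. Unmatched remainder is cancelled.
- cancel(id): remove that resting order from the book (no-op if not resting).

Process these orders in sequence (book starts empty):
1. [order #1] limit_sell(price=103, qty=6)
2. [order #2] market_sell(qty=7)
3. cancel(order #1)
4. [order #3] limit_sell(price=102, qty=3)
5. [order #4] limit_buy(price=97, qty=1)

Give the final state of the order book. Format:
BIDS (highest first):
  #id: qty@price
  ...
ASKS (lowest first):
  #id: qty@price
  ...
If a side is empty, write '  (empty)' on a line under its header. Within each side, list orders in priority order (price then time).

After op 1 [order #1] limit_sell(price=103, qty=6): fills=none; bids=[-] asks=[#1:6@103]
After op 2 [order #2] market_sell(qty=7): fills=none; bids=[-] asks=[#1:6@103]
After op 3 cancel(order #1): fills=none; bids=[-] asks=[-]
After op 4 [order #3] limit_sell(price=102, qty=3): fills=none; bids=[-] asks=[#3:3@102]
After op 5 [order #4] limit_buy(price=97, qty=1): fills=none; bids=[#4:1@97] asks=[#3:3@102]

Answer: BIDS (highest first):
  #4: 1@97
ASKS (lowest first):
  #3: 3@102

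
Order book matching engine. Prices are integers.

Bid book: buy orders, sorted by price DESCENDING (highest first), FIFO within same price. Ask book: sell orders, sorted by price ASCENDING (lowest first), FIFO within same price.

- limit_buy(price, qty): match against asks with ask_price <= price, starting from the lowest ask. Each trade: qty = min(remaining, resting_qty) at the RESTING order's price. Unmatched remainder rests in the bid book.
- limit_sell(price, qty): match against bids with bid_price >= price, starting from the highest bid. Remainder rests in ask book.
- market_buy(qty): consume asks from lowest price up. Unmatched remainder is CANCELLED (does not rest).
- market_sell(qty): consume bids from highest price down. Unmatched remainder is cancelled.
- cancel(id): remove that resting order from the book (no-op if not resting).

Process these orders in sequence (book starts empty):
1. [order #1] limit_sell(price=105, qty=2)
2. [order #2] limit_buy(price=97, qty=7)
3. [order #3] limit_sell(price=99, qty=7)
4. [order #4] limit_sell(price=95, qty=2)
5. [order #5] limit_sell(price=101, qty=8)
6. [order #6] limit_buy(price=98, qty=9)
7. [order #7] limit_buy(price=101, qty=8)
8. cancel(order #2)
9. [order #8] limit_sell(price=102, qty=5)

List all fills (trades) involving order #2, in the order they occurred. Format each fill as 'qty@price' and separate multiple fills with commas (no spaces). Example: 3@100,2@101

Answer: 2@97

Derivation:
After op 1 [order #1] limit_sell(price=105, qty=2): fills=none; bids=[-] asks=[#1:2@105]
After op 2 [order #2] limit_buy(price=97, qty=7): fills=none; bids=[#2:7@97] asks=[#1:2@105]
After op 3 [order #3] limit_sell(price=99, qty=7): fills=none; bids=[#2:7@97] asks=[#3:7@99 #1:2@105]
After op 4 [order #4] limit_sell(price=95, qty=2): fills=#2x#4:2@97; bids=[#2:5@97] asks=[#3:7@99 #1:2@105]
After op 5 [order #5] limit_sell(price=101, qty=8): fills=none; bids=[#2:5@97] asks=[#3:7@99 #5:8@101 #1:2@105]
After op 6 [order #6] limit_buy(price=98, qty=9): fills=none; bids=[#6:9@98 #2:5@97] asks=[#3:7@99 #5:8@101 #1:2@105]
After op 7 [order #7] limit_buy(price=101, qty=8): fills=#7x#3:7@99 #7x#5:1@101; bids=[#6:9@98 #2:5@97] asks=[#5:7@101 #1:2@105]
After op 8 cancel(order #2): fills=none; bids=[#6:9@98] asks=[#5:7@101 #1:2@105]
After op 9 [order #8] limit_sell(price=102, qty=5): fills=none; bids=[#6:9@98] asks=[#5:7@101 #8:5@102 #1:2@105]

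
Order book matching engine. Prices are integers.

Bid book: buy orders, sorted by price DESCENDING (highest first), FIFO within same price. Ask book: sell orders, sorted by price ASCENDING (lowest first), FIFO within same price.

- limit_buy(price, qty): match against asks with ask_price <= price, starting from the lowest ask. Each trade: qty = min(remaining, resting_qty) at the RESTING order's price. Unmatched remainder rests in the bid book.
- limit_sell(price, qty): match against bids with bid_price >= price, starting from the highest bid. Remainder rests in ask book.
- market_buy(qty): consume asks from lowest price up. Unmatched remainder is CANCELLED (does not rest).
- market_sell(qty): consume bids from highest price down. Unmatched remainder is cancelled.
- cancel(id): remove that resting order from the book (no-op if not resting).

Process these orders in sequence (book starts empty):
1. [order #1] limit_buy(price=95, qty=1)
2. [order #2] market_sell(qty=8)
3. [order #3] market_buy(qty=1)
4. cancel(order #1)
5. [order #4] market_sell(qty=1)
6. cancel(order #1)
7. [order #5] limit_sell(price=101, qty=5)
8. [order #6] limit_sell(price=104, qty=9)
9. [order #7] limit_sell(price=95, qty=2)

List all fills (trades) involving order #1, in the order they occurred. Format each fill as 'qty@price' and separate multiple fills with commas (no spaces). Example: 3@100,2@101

Answer: 1@95

Derivation:
After op 1 [order #1] limit_buy(price=95, qty=1): fills=none; bids=[#1:1@95] asks=[-]
After op 2 [order #2] market_sell(qty=8): fills=#1x#2:1@95; bids=[-] asks=[-]
After op 3 [order #3] market_buy(qty=1): fills=none; bids=[-] asks=[-]
After op 4 cancel(order #1): fills=none; bids=[-] asks=[-]
After op 5 [order #4] market_sell(qty=1): fills=none; bids=[-] asks=[-]
After op 6 cancel(order #1): fills=none; bids=[-] asks=[-]
After op 7 [order #5] limit_sell(price=101, qty=5): fills=none; bids=[-] asks=[#5:5@101]
After op 8 [order #6] limit_sell(price=104, qty=9): fills=none; bids=[-] asks=[#5:5@101 #6:9@104]
After op 9 [order #7] limit_sell(price=95, qty=2): fills=none; bids=[-] asks=[#7:2@95 #5:5@101 #6:9@104]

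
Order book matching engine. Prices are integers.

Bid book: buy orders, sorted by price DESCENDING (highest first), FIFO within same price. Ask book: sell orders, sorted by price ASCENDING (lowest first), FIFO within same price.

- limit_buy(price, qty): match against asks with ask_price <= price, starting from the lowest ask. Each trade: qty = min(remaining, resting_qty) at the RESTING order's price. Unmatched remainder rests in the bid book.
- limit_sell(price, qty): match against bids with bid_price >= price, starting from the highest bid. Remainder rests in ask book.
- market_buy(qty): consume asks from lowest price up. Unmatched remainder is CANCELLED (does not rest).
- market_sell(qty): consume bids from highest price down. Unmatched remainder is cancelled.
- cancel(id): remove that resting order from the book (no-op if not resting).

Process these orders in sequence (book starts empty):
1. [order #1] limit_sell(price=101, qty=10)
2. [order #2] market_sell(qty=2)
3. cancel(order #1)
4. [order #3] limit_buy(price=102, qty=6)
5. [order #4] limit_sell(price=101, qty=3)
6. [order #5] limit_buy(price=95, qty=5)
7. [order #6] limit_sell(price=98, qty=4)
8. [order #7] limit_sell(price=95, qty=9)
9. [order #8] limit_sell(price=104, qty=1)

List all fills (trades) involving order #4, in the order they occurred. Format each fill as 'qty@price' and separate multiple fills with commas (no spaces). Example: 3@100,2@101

Answer: 3@102

Derivation:
After op 1 [order #1] limit_sell(price=101, qty=10): fills=none; bids=[-] asks=[#1:10@101]
After op 2 [order #2] market_sell(qty=2): fills=none; bids=[-] asks=[#1:10@101]
After op 3 cancel(order #1): fills=none; bids=[-] asks=[-]
After op 4 [order #3] limit_buy(price=102, qty=6): fills=none; bids=[#3:6@102] asks=[-]
After op 5 [order #4] limit_sell(price=101, qty=3): fills=#3x#4:3@102; bids=[#3:3@102] asks=[-]
After op 6 [order #5] limit_buy(price=95, qty=5): fills=none; bids=[#3:3@102 #5:5@95] asks=[-]
After op 7 [order #6] limit_sell(price=98, qty=4): fills=#3x#6:3@102; bids=[#5:5@95] asks=[#6:1@98]
After op 8 [order #7] limit_sell(price=95, qty=9): fills=#5x#7:5@95; bids=[-] asks=[#7:4@95 #6:1@98]
After op 9 [order #8] limit_sell(price=104, qty=1): fills=none; bids=[-] asks=[#7:4@95 #6:1@98 #8:1@104]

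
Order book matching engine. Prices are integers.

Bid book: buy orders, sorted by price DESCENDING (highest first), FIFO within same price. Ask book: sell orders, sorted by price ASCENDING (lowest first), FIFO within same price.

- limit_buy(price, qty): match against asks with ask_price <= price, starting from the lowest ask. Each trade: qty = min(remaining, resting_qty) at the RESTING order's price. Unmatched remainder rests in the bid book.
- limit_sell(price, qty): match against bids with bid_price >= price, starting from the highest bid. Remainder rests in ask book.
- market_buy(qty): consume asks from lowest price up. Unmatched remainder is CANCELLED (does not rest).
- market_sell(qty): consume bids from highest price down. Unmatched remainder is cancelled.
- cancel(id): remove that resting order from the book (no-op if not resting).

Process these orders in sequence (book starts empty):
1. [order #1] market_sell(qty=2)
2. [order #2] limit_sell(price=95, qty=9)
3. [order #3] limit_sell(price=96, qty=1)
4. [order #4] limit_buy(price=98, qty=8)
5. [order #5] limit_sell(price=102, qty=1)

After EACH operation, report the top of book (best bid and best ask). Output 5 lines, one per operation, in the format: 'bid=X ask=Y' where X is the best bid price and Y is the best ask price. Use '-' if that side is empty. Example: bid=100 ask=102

After op 1 [order #1] market_sell(qty=2): fills=none; bids=[-] asks=[-]
After op 2 [order #2] limit_sell(price=95, qty=9): fills=none; bids=[-] asks=[#2:9@95]
After op 3 [order #3] limit_sell(price=96, qty=1): fills=none; bids=[-] asks=[#2:9@95 #3:1@96]
After op 4 [order #4] limit_buy(price=98, qty=8): fills=#4x#2:8@95; bids=[-] asks=[#2:1@95 #3:1@96]
After op 5 [order #5] limit_sell(price=102, qty=1): fills=none; bids=[-] asks=[#2:1@95 #3:1@96 #5:1@102]

Answer: bid=- ask=-
bid=- ask=95
bid=- ask=95
bid=- ask=95
bid=- ask=95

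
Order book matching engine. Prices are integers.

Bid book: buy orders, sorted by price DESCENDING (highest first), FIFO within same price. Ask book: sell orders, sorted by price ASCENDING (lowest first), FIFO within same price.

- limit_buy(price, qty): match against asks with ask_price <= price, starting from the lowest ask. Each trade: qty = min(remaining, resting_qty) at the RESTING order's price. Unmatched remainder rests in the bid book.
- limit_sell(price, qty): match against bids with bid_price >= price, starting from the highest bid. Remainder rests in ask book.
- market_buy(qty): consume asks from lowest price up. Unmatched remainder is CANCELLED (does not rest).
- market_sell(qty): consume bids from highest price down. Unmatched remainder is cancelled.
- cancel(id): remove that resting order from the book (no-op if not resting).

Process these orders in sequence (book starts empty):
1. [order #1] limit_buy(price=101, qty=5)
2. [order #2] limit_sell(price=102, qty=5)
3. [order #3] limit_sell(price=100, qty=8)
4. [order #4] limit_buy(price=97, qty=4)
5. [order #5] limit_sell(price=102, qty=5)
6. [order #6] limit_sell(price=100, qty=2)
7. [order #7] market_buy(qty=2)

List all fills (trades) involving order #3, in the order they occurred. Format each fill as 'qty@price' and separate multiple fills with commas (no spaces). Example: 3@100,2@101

After op 1 [order #1] limit_buy(price=101, qty=5): fills=none; bids=[#1:5@101] asks=[-]
After op 2 [order #2] limit_sell(price=102, qty=5): fills=none; bids=[#1:5@101] asks=[#2:5@102]
After op 3 [order #3] limit_sell(price=100, qty=8): fills=#1x#3:5@101; bids=[-] asks=[#3:3@100 #2:5@102]
After op 4 [order #4] limit_buy(price=97, qty=4): fills=none; bids=[#4:4@97] asks=[#3:3@100 #2:5@102]
After op 5 [order #5] limit_sell(price=102, qty=5): fills=none; bids=[#4:4@97] asks=[#3:3@100 #2:5@102 #5:5@102]
After op 6 [order #6] limit_sell(price=100, qty=2): fills=none; bids=[#4:4@97] asks=[#3:3@100 #6:2@100 #2:5@102 #5:5@102]
After op 7 [order #7] market_buy(qty=2): fills=#7x#3:2@100; bids=[#4:4@97] asks=[#3:1@100 #6:2@100 #2:5@102 #5:5@102]

Answer: 5@101,2@100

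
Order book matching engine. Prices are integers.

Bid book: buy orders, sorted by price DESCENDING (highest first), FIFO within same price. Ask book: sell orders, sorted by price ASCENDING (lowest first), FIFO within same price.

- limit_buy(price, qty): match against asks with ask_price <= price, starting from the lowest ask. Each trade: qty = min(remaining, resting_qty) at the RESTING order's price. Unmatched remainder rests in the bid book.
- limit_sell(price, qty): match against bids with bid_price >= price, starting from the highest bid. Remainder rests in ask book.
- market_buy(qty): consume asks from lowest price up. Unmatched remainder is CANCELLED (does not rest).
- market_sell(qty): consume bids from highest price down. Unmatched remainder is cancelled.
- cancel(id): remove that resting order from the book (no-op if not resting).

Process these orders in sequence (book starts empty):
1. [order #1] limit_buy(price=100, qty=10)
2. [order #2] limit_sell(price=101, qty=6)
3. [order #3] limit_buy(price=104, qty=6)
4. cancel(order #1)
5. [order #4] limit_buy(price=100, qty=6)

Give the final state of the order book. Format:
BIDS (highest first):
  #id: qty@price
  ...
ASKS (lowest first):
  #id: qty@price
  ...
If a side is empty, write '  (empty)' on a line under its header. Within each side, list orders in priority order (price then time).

Answer: BIDS (highest first):
  #4: 6@100
ASKS (lowest first):
  (empty)

Derivation:
After op 1 [order #1] limit_buy(price=100, qty=10): fills=none; bids=[#1:10@100] asks=[-]
After op 2 [order #2] limit_sell(price=101, qty=6): fills=none; bids=[#1:10@100] asks=[#2:6@101]
After op 3 [order #3] limit_buy(price=104, qty=6): fills=#3x#2:6@101; bids=[#1:10@100] asks=[-]
After op 4 cancel(order #1): fills=none; bids=[-] asks=[-]
After op 5 [order #4] limit_buy(price=100, qty=6): fills=none; bids=[#4:6@100] asks=[-]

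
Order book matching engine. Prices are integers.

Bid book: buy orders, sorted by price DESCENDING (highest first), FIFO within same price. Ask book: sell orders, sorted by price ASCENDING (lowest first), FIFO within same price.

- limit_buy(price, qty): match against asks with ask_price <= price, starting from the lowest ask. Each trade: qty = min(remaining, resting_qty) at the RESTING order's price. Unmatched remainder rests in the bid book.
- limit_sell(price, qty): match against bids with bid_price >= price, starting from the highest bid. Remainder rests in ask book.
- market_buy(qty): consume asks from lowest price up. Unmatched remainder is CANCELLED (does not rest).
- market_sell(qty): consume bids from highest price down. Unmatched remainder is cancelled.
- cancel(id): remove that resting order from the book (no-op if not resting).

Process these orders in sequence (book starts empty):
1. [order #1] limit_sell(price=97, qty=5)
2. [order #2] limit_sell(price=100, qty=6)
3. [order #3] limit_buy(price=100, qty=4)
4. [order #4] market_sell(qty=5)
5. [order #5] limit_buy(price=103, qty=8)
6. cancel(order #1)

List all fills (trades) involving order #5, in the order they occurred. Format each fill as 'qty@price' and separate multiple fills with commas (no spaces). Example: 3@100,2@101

After op 1 [order #1] limit_sell(price=97, qty=5): fills=none; bids=[-] asks=[#1:5@97]
After op 2 [order #2] limit_sell(price=100, qty=6): fills=none; bids=[-] asks=[#1:5@97 #2:6@100]
After op 3 [order #3] limit_buy(price=100, qty=4): fills=#3x#1:4@97; bids=[-] asks=[#1:1@97 #2:6@100]
After op 4 [order #4] market_sell(qty=5): fills=none; bids=[-] asks=[#1:1@97 #2:6@100]
After op 5 [order #5] limit_buy(price=103, qty=8): fills=#5x#1:1@97 #5x#2:6@100; bids=[#5:1@103] asks=[-]
After op 6 cancel(order #1): fills=none; bids=[#5:1@103] asks=[-]

Answer: 1@97,6@100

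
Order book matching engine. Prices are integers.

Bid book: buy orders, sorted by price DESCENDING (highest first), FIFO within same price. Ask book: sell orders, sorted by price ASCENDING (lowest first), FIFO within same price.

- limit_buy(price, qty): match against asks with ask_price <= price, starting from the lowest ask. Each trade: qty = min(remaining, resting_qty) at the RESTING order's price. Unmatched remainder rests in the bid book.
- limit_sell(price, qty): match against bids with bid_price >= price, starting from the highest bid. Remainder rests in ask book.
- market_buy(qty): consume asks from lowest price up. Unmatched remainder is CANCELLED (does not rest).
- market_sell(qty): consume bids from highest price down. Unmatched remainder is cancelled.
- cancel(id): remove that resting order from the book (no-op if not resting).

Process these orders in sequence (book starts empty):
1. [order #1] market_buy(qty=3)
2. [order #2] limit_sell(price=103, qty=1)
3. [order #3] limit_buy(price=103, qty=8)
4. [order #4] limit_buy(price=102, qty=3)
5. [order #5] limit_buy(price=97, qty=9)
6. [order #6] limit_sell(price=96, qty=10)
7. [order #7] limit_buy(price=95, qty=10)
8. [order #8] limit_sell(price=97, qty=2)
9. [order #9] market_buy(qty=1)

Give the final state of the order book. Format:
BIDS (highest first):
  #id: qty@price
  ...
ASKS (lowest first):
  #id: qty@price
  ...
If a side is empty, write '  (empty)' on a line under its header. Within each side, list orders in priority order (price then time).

After op 1 [order #1] market_buy(qty=3): fills=none; bids=[-] asks=[-]
After op 2 [order #2] limit_sell(price=103, qty=1): fills=none; bids=[-] asks=[#2:1@103]
After op 3 [order #3] limit_buy(price=103, qty=8): fills=#3x#2:1@103; bids=[#3:7@103] asks=[-]
After op 4 [order #4] limit_buy(price=102, qty=3): fills=none; bids=[#3:7@103 #4:3@102] asks=[-]
After op 5 [order #5] limit_buy(price=97, qty=9): fills=none; bids=[#3:7@103 #4:3@102 #5:9@97] asks=[-]
After op 6 [order #6] limit_sell(price=96, qty=10): fills=#3x#6:7@103 #4x#6:3@102; bids=[#5:9@97] asks=[-]
After op 7 [order #7] limit_buy(price=95, qty=10): fills=none; bids=[#5:9@97 #7:10@95] asks=[-]
After op 8 [order #8] limit_sell(price=97, qty=2): fills=#5x#8:2@97; bids=[#5:7@97 #7:10@95] asks=[-]
After op 9 [order #9] market_buy(qty=1): fills=none; bids=[#5:7@97 #7:10@95] asks=[-]

Answer: BIDS (highest first):
  #5: 7@97
  #7: 10@95
ASKS (lowest first):
  (empty)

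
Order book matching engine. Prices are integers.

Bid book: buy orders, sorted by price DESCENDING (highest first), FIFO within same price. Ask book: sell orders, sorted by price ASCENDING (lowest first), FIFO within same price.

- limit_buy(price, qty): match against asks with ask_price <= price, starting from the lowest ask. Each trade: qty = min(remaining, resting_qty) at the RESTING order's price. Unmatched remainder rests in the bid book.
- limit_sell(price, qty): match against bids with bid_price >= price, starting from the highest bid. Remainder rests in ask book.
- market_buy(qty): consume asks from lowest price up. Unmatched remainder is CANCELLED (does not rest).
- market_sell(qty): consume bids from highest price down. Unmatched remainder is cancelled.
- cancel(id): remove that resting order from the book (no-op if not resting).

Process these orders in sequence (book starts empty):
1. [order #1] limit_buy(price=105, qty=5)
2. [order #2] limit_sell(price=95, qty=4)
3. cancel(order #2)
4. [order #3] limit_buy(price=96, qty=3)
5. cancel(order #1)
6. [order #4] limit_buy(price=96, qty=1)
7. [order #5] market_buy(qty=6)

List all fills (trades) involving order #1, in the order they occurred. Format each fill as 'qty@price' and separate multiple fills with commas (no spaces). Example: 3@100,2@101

Answer: 4@105

Derivation:
After op 1 [order #1] limit_buy(price=105, qty=5): fills=none; bids=[#1:5@105] asks=[-]
After op 2 [order #2] limit_sell(price=95, qty=4): fills=#1x#2:4@105; bids=[#1:1@105] asks=[-]
After op 3 cancel(order #2): fills=none; bids=[#1:1@105] asks=[-]
After op 4 [order #3] limit_buy(price=96, qty=3): fills=none; bids=[#1:1@105 #3:3@96] asks=[-]
After op 5 cancel(order #1): fills=none; bids=[#3:3@96] asks=[-]
After op 6 [order #4] limit_buy(price=96, qty=1): fills=none; bids=[#3:3@96 #4:1@96] asks=[-]
After op 7 [order #5] market_buy(qty=6): fills=none; bids=[#3:3@96 #4:1@96] asks=[-]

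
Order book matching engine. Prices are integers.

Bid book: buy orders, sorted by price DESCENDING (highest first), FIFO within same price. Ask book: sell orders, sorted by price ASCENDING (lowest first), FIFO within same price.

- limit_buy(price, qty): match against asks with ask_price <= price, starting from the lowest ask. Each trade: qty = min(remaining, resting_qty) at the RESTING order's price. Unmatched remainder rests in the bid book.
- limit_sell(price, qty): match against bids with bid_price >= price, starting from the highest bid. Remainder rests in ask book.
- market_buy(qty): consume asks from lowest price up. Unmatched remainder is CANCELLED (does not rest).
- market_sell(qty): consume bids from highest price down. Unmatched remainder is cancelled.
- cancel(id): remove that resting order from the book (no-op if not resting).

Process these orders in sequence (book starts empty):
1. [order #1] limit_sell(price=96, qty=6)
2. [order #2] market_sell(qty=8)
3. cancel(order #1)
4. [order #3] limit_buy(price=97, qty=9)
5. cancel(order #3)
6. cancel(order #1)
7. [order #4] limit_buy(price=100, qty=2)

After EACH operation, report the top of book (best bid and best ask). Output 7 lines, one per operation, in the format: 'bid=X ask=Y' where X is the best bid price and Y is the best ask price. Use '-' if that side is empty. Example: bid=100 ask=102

Answer: bid=- ask=96
bid=- ask=96
bid=- ask=-
bid=97 ask=-
bid=- ask=-
bid=- ask=-
bid=100 ask=-

Derivation:
After op 1 [order #1] limit_sell(price=96, qty=6): fills=none; bids=[-] asks=[#1:6@96]
After op 2 [order #2] market_sell(qty=8): fills=none; bids=[-] asks=[#1:6@96]
After op 3 cancel(order #1): fills=none; bids=[-] asks=[-]
After op 4 [order #3] limit_buy(price=97, qty=9): fills=none; bids=[#3:9@97] asks=[-]
After op 5 cancel(order #3): fills=none; bids=[-] asks=[-]
After op 6 cancel(order #1): fills=none; bids=[-] asks=[-]
After op 7 [order #4] limit_buy(price=100, qty=2): fills=none; bids=[#4:2@100] asks=[-]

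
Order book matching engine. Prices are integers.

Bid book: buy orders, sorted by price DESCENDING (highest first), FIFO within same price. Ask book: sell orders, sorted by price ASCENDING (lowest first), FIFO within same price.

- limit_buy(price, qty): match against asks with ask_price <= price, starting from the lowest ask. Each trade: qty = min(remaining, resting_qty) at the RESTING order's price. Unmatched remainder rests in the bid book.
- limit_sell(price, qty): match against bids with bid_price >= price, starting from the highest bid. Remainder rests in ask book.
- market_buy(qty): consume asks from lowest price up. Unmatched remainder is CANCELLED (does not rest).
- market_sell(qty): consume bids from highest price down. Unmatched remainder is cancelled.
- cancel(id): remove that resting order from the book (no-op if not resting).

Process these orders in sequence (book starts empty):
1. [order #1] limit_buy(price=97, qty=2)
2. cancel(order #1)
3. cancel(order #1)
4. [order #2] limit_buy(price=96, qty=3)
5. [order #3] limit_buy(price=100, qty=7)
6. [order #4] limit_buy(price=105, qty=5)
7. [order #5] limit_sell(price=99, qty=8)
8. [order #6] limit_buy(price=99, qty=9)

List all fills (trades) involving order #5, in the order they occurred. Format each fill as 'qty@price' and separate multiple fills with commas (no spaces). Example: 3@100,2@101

After op 1 [order #1] limit_buy(price=97, qty=2): fills=none; bids=[#1:2@97] asks=[-]
After op 2 cancel(order #1): fills=none; bids=[-] asks=[-]
After op 3 cancel(order #1): fills=none; bids=[-] asks=[-]
After op 4 [order #2] limit_buy(price=96, qty=3): fills=none; bids=[#2:3@96] asks=[-]
After op 5 [order #3] limit_buy(price=100, qty=7): fills=none; bids=[#3:7@100 #2:3@96] asks=[-]
After op 6 [order #4] limit_buy(price=105, qty=5): fills=none; bids=[#4:5@105 #3:7@100 #2:3@96] asks=[-]
After op 7 [order #5] limit_sell(price=99, qty=8): fills=#4x#5:5@105 #3x#5:3@100; bids=[#3:4@100 #2:3@96] asks=[-]
After op 8 [order #6] limit_buy(price=99, qty=9): fills=none; bids=[#3:4@100 #6:9@99 #2:3@96] asks=[-]

Answer: 5@105,3@100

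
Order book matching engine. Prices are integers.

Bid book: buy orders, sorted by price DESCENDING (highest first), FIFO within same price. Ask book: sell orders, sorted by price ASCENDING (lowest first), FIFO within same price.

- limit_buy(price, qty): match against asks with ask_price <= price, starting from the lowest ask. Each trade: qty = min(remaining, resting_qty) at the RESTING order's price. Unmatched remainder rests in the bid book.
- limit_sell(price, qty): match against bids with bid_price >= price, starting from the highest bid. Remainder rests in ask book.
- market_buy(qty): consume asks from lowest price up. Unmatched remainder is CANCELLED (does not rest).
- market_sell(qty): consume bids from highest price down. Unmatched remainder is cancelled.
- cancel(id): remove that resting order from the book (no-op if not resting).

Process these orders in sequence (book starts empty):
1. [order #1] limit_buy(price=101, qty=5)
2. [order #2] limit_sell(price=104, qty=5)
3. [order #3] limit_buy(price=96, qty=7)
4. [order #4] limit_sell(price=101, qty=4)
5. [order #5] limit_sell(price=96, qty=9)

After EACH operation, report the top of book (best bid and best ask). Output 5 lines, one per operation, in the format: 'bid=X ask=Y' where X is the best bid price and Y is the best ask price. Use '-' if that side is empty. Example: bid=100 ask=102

Answer: bid=101 ask=-
bid=101 ask=104
bid=101 ask=104
bid=101 ask=104
bid=- ask=96

Derivation:
After op 1 [order #1] limit_buy(price=101, qty=5): fills=none; bids=[#1:5@101] asks=[-]
After op 2 [order #2] limit_sell(price=104, qty=5): fills=none; bids=[#1:5@101] asks=[#2:5@104]
After op 3 [order #3] limit_buy(price=96, qty=7): fills=none; bids=[#1:5@101 #3:7@96] asks=[#2:5@104]
After op 4 [order #4] limit_sell(price=101, qty=4): fills=#1x#4:4@101; bids=[#1:1@101 #3:7@96] asks=[#2:5@104]
After op 5 [order #5] limit_sell(price=96, qty=9): fills=#1x#5:1@101 #3x#5:7@96; bids=[-] asks=[#5:1@96 #2:5@104]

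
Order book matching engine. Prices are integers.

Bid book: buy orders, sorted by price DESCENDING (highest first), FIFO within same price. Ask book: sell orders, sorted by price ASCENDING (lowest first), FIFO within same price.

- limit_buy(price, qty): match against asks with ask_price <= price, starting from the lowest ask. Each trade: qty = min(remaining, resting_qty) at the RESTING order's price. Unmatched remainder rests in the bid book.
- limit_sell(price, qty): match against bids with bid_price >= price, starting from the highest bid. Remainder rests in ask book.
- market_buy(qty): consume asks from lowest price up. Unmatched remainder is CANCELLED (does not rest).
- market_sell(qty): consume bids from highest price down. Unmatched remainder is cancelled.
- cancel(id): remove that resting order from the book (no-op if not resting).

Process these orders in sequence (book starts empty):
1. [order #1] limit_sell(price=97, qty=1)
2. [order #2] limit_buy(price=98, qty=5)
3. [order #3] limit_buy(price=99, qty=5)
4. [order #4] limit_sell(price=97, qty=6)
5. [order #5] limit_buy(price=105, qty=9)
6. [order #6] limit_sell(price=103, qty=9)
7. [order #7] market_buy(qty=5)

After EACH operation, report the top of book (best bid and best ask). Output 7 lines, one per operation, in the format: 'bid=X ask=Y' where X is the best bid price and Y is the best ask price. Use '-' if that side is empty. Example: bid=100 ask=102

Answer: bid=- ask=97
bid=98 ask=-
bid=99 ask=-
bid=98 ask=-
bid=105 ask=-
bid=98 ask=-
bid=98 ask=-

Derivation:
After op 1 [order #1] limit_sell(price=97, qty=1): fills=none; bids=[-] asks=[#1:1@97]
After op 2 [order #2] limit_buy(price=98, qty=5): fills=#2x#1:1@97; bids=[#2:4@98] asks=[-]
After op 3 [order #3] limit_buy(price=99, qty=5): fills=none; bids=[#3:5@99 #2:4@98] asks=[-]
After op 4 [order #4] limit_sell(price=97, qty=6): fills=#3x#4:5@99 #2x#4:1@98; bids=[#2:3@98] asks=[-]
After op 5 [order #5] limit_buy(price=105, qty=9): fills=none; bids=[#5:9@105 #2:3@98] asks=[-]
After op 6 [order #6] limit_sell(price=103, qty=9): fills=#5x#6:9@105; bids=[#2:3@98] asks=[-]
After op 7 [order #7] market_buy(qty=5): fills=none; bids=[#2:3@98] asks=[-]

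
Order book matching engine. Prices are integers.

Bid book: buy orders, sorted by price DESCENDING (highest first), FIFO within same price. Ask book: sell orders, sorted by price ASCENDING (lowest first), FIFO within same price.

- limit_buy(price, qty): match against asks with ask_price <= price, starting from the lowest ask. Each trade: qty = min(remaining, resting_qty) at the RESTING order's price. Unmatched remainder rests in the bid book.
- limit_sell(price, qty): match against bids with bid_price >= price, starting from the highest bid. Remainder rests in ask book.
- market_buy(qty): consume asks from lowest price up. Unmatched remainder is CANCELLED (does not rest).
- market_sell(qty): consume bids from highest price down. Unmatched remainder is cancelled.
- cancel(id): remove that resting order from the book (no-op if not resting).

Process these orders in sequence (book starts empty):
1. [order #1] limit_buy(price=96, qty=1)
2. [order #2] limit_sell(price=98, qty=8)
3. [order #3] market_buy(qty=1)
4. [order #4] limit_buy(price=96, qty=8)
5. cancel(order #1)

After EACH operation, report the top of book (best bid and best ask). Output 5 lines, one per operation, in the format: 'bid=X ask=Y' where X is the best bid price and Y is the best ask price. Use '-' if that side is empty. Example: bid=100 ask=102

After op 1 [order #1] limit_buy(price=96, qty=1): fills=none; bids=[#1:1@96] asks=[-]
After op 2 [order #2] limit_sell(price=98, qty=8): fills=none; bids=[#1:1@96] asks=[#2:8@98]
After op 3 [order #3] market_buy(qty=1): fills=#3x#2:1@98; bids=[#1:1@96] asks=[#2:7@98]
After op 4 [order #4] limit_buy(price=96, qty=8): fills=none; bids=[#1:1@96 #4:8@96] asks=[#2:7@98]
After op 5 cancel(order #1): fills=none; bids=[#4:8@96] asks=[#2:7@98]

Answer: bid=96 ask=-
bid=96 ask=98
bid=96 ask=98
bid=96 ask=98
bid=96 ask=98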